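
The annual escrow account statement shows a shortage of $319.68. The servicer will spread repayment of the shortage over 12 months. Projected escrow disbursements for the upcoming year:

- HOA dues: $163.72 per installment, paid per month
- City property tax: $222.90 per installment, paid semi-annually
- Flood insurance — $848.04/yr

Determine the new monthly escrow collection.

$298.18

HOA dues: $163.72 × 12 = $1,964.64 per year
City property tax: $222.90 × 2 = $445.80 per year
Flood insurance: $848.04 per year
Total annual escrow = $1,964.64 + $445.80 + $848.04 = $3,258.48
Base monthly escrow = $3,258.48 ÷ 12 = $271.54
Shortage per month = $319.68 / 12 = $26.64
New monthly escrow = $271.54 + $26.64 = $298.18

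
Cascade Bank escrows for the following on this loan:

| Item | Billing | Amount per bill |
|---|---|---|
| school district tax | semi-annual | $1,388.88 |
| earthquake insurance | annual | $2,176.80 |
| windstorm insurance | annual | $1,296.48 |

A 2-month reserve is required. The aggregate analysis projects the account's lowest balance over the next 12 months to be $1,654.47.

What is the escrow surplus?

$612.63

School district tax: $1,388.88 × 2 = $2,777.76
Earthquake insurance: $2,176.80
Windstorm insurance: $1,296.48
Yearly total = $2,777.76 + $2,176.80 + $1,296.48 = $6,251.04
Base monthly escrow = $6,251.04 ÷ 12 = $520.92
Cushion = 2 × $520.92 = $1,041.84
Surplus = $1,654.47 − $1,041.84 = $612.63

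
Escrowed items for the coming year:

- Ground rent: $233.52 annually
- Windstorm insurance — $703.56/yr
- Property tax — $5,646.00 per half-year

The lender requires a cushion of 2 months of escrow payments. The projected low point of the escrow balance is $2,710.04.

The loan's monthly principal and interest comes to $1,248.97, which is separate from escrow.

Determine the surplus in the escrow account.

Ground rent = $233.52/yr
Windstorm insurance = $703.56/yr
Property tax = $5,646.00 × 2 = $11,292.00/yr
Annual escrow total = $12,229.08
Per month = $12,229.08 / 12 = $1,019.09
Required reserve = 2 × $1,019.09 = $2,038.18
Surplus = $2,710.04 − $2,038.18 = $671.86

$671.86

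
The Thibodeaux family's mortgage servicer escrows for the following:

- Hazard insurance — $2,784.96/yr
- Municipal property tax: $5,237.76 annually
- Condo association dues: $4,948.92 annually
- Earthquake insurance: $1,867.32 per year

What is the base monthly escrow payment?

$1,236.58

Hazard insurance — $2,784.96 per year
Municipal property tax — $5,237.76 per year
Condo association dues — $4,948.92 per year
Earthquake insurance — $1,867.32 per year
Yearly total = $2,784.96 + $5,237.76 + $4,948.92 + $1,867.32 = $14,838.96
Monthly escrow = $14,838.96 / 12 = $1,236.58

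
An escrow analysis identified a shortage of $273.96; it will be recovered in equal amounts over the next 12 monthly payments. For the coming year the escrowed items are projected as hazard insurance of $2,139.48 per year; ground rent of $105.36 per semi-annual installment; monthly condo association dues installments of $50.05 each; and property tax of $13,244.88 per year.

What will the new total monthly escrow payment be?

$1,372.47

Hazard insurance — $2,139.48 per year
Ground rent — $105.36 × 2 = $210.72 per year
Condo association dues — $50.05 × 12 = $600.60 per year
Property tax — $13,244.88 per year
Annual escrow total = $2,139.48 + $210.72 + $600.60 + $13,244.88 = $16,195.68
Per month = $16,195.68 / 12 = $1,349.64
Shortage spread = $273.96 / 12 = $22.83/mo
New monthly escrow = $1,349.64 + $22.83 = $1,372.47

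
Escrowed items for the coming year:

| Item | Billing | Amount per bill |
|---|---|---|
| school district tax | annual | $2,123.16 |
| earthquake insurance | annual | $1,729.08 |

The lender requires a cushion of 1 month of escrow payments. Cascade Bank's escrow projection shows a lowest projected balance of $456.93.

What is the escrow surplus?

School district tax — $2,123.16 per year
Earthquake insurance — $1,729.08 per year
Total per year = $2,123.16 + $1,729.08 = $3,852.24
Per month = $3,852.24 / 12 = $321.02
Cushion = 1 × $321.02 = $321.02
Surplus = $456.93 − $321.02 = $135.91

$135.91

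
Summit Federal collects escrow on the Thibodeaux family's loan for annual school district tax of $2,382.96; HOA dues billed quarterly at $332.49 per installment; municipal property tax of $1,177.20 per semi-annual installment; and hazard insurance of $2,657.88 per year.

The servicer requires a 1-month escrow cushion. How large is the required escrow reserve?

$727.10

School district tax: $2,382.96/yr
HOA dues: $332.49 × 4 = $1,329.96/yr
Municipal property tax: $1,177.20 × 2 = $2,354.40/yr
Hazard insurance: $2,657.88/yr
Yearly total = $2,382.96 + $1,329.96 + $2,354.40 + $2,657.88 = $8,725.20
Per month = $8,725.20 / 12 = $727.10
Required cushion = 1 × $727.10 = $727.10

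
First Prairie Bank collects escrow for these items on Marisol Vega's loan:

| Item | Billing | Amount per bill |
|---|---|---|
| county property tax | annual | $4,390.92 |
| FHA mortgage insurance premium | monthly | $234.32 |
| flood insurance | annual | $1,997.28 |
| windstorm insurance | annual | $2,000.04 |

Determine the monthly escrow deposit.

County property tax = $4,390.92 annually
FHA mortgage insurance premium = $234.32 × 12 = $2,811.84 annually
Flood insurance = $1,997.28 annually
Windstorm insurance = $2,000.04 annually
Annual escrow total = $4,390.92 + $2,811.84 + $1,997.28 + $2,000.04 = $11,200.08
Monthly escrow = $11,200.08 ÷ 12 = $933.34

$933.34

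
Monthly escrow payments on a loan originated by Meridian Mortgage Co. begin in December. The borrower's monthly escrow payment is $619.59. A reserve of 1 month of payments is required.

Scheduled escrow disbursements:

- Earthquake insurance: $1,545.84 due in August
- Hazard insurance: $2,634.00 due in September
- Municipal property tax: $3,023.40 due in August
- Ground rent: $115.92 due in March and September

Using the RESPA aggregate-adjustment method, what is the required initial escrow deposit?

$1,858.77

Cushion = 1 × $619.59 = $619.59
Trial balance (start $0, +$619.59 each month, − disbursements):
  Dec: +$619.59 → $619.59
  Jan: +$619.59 → $1,239.18
  Feb: +$619.59 → $1,858.77
  Mar: +$619.59 − $115.92 → $2,362.44
  Apr: +$619.59 → $2,982.03
  May: +$619.59 → $3,601.62
  Jun: +$619.59 → $4,221.21
  Jul: +$619.59 → $4,840.80
  Aug: +$619.59 − $4,569.24 → $891.15
  Sep: +$619.59 − $2,749.92 → -$1,239.18
  Oct: +$619.59 → -$619.59
  Nov: +$619.59 → $0.00
Lowest trial balance = -$1,239.18 (Sep)
Initial deposit = cushion − low point = $619.59 − (-$1,239.18) = $1,858.77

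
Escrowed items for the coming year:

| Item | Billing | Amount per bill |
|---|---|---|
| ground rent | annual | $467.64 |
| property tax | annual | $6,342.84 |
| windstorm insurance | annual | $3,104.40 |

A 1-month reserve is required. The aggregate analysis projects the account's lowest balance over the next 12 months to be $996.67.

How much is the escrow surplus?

$170.43

Ground rent — $467.64/yr
Property tax — $6,342.84/yr
Windstorm insurance — $3,104.40/yr
Total annual escrow = $467.64 + $6,342.84 + $3,104.40 = $9,914.88
Monthly = $9,914.88 / 12 = $826.24
Required reserve = 1 × $826.24 = $826.24
Surplus = $996.67 − $826.24 = $170.43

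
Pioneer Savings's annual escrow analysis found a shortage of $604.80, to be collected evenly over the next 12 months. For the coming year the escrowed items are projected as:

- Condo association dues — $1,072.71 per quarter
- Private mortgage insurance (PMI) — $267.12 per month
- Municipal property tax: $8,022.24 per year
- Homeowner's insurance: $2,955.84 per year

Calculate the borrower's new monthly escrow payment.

$1,589.93

Condo association dues = $1,072.71 × 4 = $4,290.84
Private mortgage insurance (PMI) = $267.12 × 12 = $3,205.44
Municipal property tax = $8,022.24
Homeowner's insurance = $2,955.84
Total per year = $4,290.84 + $3,205.44 + $8,022.24 + $2,955.84 = $18,474.36
Monthly = $18,474.36 ÷ 12 = $1,539.53
Shortage spread = $604.80 ÷ 12 = $50.40/mo
Adjusted monthly = $1,539.53 + $50.40 = $1,589.93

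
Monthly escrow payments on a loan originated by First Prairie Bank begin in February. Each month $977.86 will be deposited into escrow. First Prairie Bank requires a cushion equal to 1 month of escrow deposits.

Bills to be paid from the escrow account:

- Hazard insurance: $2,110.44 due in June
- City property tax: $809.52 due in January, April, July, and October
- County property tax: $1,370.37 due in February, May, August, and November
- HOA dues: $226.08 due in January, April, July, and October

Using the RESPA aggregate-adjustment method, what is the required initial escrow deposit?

Cushion = 1 × $977.86 = $977.86
Trial balance (start $0, +$977.86 each month, − disbursements):
  Feb: +$977.86 − $1,370.37 → -$392.51
  Mar: +$977.86 → $585.35
  Apr: +$977.86 − $1,035.60 → $527.61
  May: +$977.86 − $1,370.37 → $135.10
  Jun: +$977.86 − $2,110.44 → -$997.48
  Jul: +$977.86 − $1,035.60 → -$1,055.22
  Aug: +$977.86 − $1,370.37 → -$1,447.73
  Sep: +$977.86 → -$469.87
  Oct: +$977.86 − $1,035.60 → -$527.61
  Nov: +$977.86 − $1,370.37 → -$920.12
  Dec: +$977.86 → $57.74
  Jan: +$977.86 − $1,035.60 → $0.00
Lowest trial balance = -$1,447.73 (Aug)
Initial deposit = cushion − low point = $977.86 − (-$1,447.73) = $2,425.59

$2,425.59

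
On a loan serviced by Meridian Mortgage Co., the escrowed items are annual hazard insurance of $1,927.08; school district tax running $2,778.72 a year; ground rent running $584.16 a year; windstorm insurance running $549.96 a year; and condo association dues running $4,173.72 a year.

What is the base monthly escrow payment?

Hazard insurance: $1,927.08
School district tax: $2,778.72
Ground rent: $584.16
Windstorm insurance: $549.96
Condo association dues: $4,173.72
Combined annual = $1,927.08 + $2,778.72 + $584.16 + $549.96 + $4,173.72 = $10,013.64
Per month = $10,013.64 / 12 = $834.47

$834.47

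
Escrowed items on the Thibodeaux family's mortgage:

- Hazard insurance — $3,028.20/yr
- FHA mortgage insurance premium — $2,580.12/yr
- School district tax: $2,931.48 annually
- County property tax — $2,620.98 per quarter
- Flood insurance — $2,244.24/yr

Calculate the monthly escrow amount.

Hazard insurance — $3,028.20 per year
FHA mortgage insurance premium — $2,580.12 per year
School district tax — $2,931.48 per year
County property tax — $2,620.98 × 4 = $10,483.92 per year
Flood insurance — $2,244.24 per year
Yearly total = $3,028.20 + $2,580.12 + $2,931.48 + $10,483.92 + $2,244.24 = $21,267.96
Monthly = $21,267.96 ÷ 12 = $1,772.33

$1,772.33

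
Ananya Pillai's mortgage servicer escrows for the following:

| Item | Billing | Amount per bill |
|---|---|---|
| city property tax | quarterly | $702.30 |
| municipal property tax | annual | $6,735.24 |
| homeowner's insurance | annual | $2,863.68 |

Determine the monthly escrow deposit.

City property tax: $702.30 × 4 = $2,809.20
Municipal property tax: $6,735.24
Homeowner's insurance: $2,863.68
Combined annual = $2,809.20 + $6,735.24 + $2,863.68 = $12,408.12
Monthly escrow = $12,408.12 ÷ 12 = $1,034.01

$1,034.01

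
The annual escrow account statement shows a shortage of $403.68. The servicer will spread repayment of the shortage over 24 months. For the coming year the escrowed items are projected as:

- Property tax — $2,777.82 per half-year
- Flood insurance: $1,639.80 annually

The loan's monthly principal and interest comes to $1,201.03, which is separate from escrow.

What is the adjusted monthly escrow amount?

Property tax — $2,777.82 × 2 = $5,555.64
Flood insurance — $1,639.80
Total per year = $5,555.64 + $1,639.80 = $7,195.44
Per month = $7,195.44 ÷ 12 = $599.62
Shortage spread = $403.68 / 24 = $16.82/mo
New monthly escrow = $599.62 + $16.82 = $616.44

$616.44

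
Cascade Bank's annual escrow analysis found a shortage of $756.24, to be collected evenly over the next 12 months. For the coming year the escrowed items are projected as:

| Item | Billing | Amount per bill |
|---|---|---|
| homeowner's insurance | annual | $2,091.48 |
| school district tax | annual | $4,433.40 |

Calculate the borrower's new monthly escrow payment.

$606.76

Homeowner's insurance = $2,091.48 per year
School district tax = $4,433.40 per year
Total annual escrow = $6,524.88
Base monthly escrow = $6,524.88 / 12 = $543.74
Shortage spread = $756.24 ÷ 12 = $63.02/mo
New monthly escrow = $543.74 + $63.02 = $606.76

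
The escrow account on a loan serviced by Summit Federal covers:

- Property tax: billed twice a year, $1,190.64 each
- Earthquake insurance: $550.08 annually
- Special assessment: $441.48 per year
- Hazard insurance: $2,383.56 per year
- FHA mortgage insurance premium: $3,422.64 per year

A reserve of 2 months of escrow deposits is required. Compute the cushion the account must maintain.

$1,529.84

Property tax = $1,190.64 × 2 = $2,381.28
Earthquake insurance = $550.08
Special assessment = $441.48
Hazard insurance = $2,383.56
FHA mortgage insurance premium = $3,422.64
Yearly total = $2,381.28 + $550.08 + $441.48 + $2,383.56 + $3,422.64 = $9,179.04
Monthly = $9,179.04 / 12 = $764.92
Required cushion = 2 × $764.92 = $1,529.84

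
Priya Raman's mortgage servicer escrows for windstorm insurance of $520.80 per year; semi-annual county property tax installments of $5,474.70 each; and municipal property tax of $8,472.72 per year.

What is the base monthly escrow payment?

Windstorm insurance = $520.80/yr
County property tax = $5,474.70 × 2 = $10,949.40/yr
Municipal property tax = $8,472.72/yr
Yearly total = $520.80 + $10,949.40 + $8,472.72 = $19,942.92
Monthly = $19,942.92 ÷ 12 = $1,661.91

$1,661.91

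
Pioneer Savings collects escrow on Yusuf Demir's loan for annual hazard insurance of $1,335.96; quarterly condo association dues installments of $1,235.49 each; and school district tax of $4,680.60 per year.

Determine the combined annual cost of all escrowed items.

$10,958.52

Hazard insurance: $1,335.96
Condo association dues: $1,235.49 × 4 = $4,941.96
School district tax: $4,680.60
Total per year = $1,335.96 + $4,941.96 + $4,680.60 = $10,958.52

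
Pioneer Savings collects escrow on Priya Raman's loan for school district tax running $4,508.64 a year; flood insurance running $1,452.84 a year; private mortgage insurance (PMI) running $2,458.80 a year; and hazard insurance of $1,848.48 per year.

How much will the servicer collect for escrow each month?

School district tax = $4,508.64
Flood insurance = $1,452.84
Private mortgage insurance (PMI) = $2,458.80
Hazard insurance = $1,848.48
Annual escrow total = $4,508.64 + $1,452.84 + $2,458.80 + $1,848.48 = $10,268.76
Monthly = $10,268.76 ÷ 12 = $855.73

$855.73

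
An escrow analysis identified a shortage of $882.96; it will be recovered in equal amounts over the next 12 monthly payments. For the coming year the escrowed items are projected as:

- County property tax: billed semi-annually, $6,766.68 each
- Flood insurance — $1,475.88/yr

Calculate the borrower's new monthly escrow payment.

$1,324.35

County property tax = $6,766.68 × 2 = $13,533.36 annually
Flood insurance = $1,475.88 annually
Annual escrow total = $15,009.24
Base monthly escrow = $15,009.24 ÷ 12 = $1,250.77
Shortage spread = $882.96 / 12 = $73.58/mo
Adjusted monthly = $1,250.77 + $73.58 = $1,324.35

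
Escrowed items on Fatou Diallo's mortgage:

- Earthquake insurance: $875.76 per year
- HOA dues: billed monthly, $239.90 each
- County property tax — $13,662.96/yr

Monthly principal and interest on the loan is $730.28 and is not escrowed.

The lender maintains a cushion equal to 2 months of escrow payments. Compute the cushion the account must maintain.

$2,902.92

Earthquake insurance: $875.76
HOA dues: $239.90 × 12 = $2,878.80
County property tax: $13,662.96
Combined annual = $17,417.52
Base monthly escrow = $17,417.52 / 12 = $1,451.46
Cushion = 2 × $1,451.46 = $2,902.92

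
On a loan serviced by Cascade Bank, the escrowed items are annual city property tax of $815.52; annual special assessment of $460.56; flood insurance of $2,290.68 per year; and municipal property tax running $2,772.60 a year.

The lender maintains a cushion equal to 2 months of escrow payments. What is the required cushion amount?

$1,056.56

City property tax = $815.52 per year
Special assessment = $460.56 per year
Flood insurance = $2,290.68 per year
Municipal property tax = $2,772.60 per year
Total per year = $815.52 + $460.56 + $2,290.68 + $2,772.60 = $6,339.36
Per month = $6,339.36 ÷ 12 = $528.28
Required cushion = 2 × $528.28 = $1,056.56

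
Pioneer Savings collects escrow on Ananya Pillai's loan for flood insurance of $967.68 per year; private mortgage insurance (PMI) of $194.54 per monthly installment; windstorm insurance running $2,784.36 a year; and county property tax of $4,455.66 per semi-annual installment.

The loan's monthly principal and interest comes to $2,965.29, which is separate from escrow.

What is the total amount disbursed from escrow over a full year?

$14,997.84

Flood insurance: $967.68
Private mortgage insurance (PMI): $194.54 × 12 = $2,334.48
Windstorm insurance: $2,784.36
County property tax: $4,455.66 × 2 = $8,911.32
Total per year = $14,997.84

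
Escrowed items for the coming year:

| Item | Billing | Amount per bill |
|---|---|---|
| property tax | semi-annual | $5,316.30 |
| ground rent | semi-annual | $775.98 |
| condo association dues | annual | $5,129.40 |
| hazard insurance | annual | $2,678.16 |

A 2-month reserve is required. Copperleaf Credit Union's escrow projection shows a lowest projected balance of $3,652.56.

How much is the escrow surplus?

Property tax — $5,316.30 × 2 = $10,632.60 per year
Ground rent — $775.98 × 2 = $1,551.96 per year
Condo association dues — $5,129.40 per year
Hazard insurance — $2,678.16 per year
Annual escrow total = $10,632.60 + $1,551.96 + $5,129.40 + $2,678.16 = $19,992.12
Monthly escrow = $19,992.12 ÷ 12 = $1,666.01
Required reserve = 2 × $1,666.01 = $3,332.02
Surplus = $3,652.56 − $3,332.02 = $320.54

$320.54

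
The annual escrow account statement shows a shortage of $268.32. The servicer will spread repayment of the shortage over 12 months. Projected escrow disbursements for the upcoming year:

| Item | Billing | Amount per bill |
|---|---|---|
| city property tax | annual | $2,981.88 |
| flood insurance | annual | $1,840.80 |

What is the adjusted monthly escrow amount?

$424.25

City property tax: $2,981.88 annually
Flood insurance: $1,840.80 annually
Total annual escrow = $2,981.88 + $1,840.80 = $4,822.68
Monthly = $4,822.68 ÷ 12 = $401.89
Shortage per month = $268.32 / 12 = $22.36
New monthly escrow = $401.89 + $22.36 = $424.25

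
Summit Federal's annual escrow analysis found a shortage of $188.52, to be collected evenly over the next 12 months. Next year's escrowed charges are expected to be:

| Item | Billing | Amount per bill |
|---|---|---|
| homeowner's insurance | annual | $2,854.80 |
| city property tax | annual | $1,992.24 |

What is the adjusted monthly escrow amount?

$419.63

Homeowner's insurance = $2,854.80 per year
City property tax = $1,992.24 per year
Combined annual = $4,847.04
Monthly escrow = $4,847.04 ÷ 12 = $403.92
Shortage spread = $188.52 ÷ 12 = $15.71/mo
New monthly escrow = $403.92 + $15.71 = $419.63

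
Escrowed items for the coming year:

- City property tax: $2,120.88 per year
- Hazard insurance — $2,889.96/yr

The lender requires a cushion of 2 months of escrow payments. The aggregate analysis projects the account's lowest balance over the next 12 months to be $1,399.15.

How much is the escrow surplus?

$564.01

City property tax = $2,120.88
Hazard insurance = $2,889.96
Annual escrow total = $2,120.88 + $2,889.96 = $5,010.84
Per month = $5,010.84 ÷ 12 = $417.57
Required cushion = 2 × $417.57 = $835.14
Excess over cushion: $1,399.15 − $835.14 = $564.01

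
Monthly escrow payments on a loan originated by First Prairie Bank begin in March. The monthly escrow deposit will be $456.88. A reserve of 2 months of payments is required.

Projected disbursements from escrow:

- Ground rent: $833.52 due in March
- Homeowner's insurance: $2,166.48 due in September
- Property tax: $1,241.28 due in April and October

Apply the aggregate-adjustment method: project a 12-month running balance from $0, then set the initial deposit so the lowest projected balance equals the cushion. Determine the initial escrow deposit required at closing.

$2,741.28

Cushion = 2 × $456.88 = $913.76
Trial balance (start $0, +$456.88 each month, − disbursements):
  Mar: +$456.88 − $833.52 → -$376.64
  Apr: +$456.88 − $1,241.28 → -$1,161.04
  May: +$456.88 → -$704.16
  Jun: +$456.88 → -$247.28
  Jul: +$456.88 → $209.60
  Aug: +$456.88 → $666.48
  Sep: +$456.88 − $2,166.48 → -$1,043.12
  Oct: +$456.88 − $1,241.28 → -$1,827.52
  Nov: +$456.88 → -$1,370.64
  Dec: +$456.88 → -$913.76
  Jan: +$456.88 → -$456.88
  Feb: +$456.88 → $0.00
Lowest trial balance = -$1,827.52 (Oct)
Initial deposit = cushion − low point = $913.76 − (-$1,827.52) = $2,741.28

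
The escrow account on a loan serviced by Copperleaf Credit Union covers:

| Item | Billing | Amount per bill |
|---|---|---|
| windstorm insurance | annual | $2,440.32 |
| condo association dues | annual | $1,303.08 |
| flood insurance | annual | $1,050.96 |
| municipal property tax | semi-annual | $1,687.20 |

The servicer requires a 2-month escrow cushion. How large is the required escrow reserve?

Windstorm insurance — $2,440.32 annually
Condo association dues — $1,303.08 annually
Flood insurance — $1,050.96 annually
Municipal property tax — $1,687.20 × 2 = $3,374.40 annually
Yearly total = $2,440.32 + $1,303.08 + $1,050.96 + $3,374.40 = $8,168.76
Per month = $8,168.76 / 12 = $680.73
Cushion = 2 × $680.73 = $1,361.46

$1,361.46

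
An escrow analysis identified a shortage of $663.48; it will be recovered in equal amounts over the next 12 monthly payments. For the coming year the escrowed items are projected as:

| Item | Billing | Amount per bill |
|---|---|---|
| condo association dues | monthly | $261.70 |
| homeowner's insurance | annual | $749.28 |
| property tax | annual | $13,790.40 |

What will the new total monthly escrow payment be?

$1,528.63

Condo association dues — $261.70 × 12 = $3,140.40/yr
Homeowner's insurance — $749.28/yr
Property tax — $13,790.40/yr
Total annual escrow = $3,140.40 + $749.28 + $13,790.40 = $17,680.08
Monthly escrow = $17,680.08 ÷ 12 = $1,473.34
Shortage spread = $663.48 / 12 = $55.29/mo
New monthly escrow = $1,473.34 + $55.29 = $1,528.63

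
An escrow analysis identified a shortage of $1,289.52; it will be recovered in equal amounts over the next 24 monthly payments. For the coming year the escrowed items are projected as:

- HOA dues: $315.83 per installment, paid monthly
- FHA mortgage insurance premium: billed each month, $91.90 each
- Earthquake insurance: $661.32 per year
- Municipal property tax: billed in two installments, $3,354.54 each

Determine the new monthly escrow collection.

$1,075.66

HOA dues = $315.83 × 12 = $3,789.96
FHA mortgage insurance premium = $91.90 × 12 = $1,102.80
Earthquake insurance = $661.32
Municipal property tax = $3,354.54 × 2 = $6,709.08
Annual escrow total = $12,263.16
Monthly escrow = $12,263.16 ÷ 12 = $1,021.93
Shortage spread = $1,289.52 / 24 = $53.73/mo
New monthly escrow = $1,021.93 + $53.73 = $1,075.66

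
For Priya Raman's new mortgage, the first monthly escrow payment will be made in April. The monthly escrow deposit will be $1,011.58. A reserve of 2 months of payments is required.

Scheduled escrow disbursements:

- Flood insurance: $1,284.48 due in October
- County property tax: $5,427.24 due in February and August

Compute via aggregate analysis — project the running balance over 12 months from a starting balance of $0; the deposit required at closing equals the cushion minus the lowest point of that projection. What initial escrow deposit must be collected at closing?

Cushion = 2 × $1,011.58 = $2,023.16
Trial balance (start $0, +$1,011.58 each month, − disbursements):
  Apr: +$1,011.58 → $1,011.58
  May: +$1,011.58 → $2,023.16
  Jun: +$1,011.58 → $3,034.74
  Jul: +$1,011.58 → $4,046.32
  Aug: +$1,011.58 − $5,427.24 → -$369.34
  Sep: +$1,011.58 → $642.24
  Oct: +$1,011.58 − $1,284.48 → $369.34
  Nov: +$1,011.58 → $1,380.92
  Dec: +$1,011.58 → $2,392.50
  Jan: +$1,011.58 → $3,404.08
  Feb: +$1,011.58 − $5,427.24 → -$1,011.58
  Mar: +$1,011.58 → $0.00
Lowest trial balance = -$1,011.58 (Feb)
Initial deposit = cushion − low point = $2,023.16 − (-$1,011.58) = $3,034.74

$3,034.74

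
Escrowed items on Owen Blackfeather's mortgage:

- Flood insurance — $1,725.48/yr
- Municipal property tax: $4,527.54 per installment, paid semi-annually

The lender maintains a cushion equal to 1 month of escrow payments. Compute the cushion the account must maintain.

Flood insurance: $1,725.48 per year
Municipal property tax: $4,527.54 × 2 = $9,055.08 per year
Combined annual = $10,780.56
Monthly escrow = $10,780.56 ÷ 12 = $898.38
Cushion = 1 × $898.38 = $898.38

$898.38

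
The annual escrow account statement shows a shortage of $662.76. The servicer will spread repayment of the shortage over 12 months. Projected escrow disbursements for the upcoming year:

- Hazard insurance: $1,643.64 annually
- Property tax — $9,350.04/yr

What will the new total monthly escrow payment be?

$971.37

Hazard insurance = $1,643.64 per year
Property tax = $9,350.04 per year
Total per year = $1,643.64 + $9,350.04 = $10,993.68
Monthly escrow = $10,993.68 / 12 = $916.14
Shortage per month = $662.76 ÷ 12 = $55.23
New monthly escrow = $916.14 + $55.23 = $971.37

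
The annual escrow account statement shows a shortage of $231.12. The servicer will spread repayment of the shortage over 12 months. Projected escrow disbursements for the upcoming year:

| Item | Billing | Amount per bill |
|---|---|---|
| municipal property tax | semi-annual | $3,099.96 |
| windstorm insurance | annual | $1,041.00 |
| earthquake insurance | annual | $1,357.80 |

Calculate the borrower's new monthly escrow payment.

Municipal property tax = $3,099.96 × 2 = $6,199.92/yr
Windstorm insurance = $1,041.00/yr
Earthquake insurance = $1,357.80/yr
Combined annual = $6,199.92 + $1,041.00 + $1,357.80 = $8,598.72
Monthly = $8,598.72 ÷ 12 = $716.56
Shortage spread = $231.12 ÷ 12 = $19.26/mo
New monthly escrow = $716.56 + $19.26 = $735.82

$735.82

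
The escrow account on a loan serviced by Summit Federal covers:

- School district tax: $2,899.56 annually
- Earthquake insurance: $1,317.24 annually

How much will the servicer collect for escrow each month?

$351.40

School district tax = $2,899.56
Earthquake insurance = $1,317.24
Yearly total = $2,899.56 + $1,317.24 = $4,216.80
Monthly = $4,216.80 ÷ 12 = $351.40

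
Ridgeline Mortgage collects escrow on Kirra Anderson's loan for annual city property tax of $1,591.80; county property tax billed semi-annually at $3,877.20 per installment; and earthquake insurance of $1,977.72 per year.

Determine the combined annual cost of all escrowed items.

City property tax: $1,591.80 per year
County property tax: $3,877.20 × 2 = $7,754.40 per year
Earthquake insurance: $1,977.72 per year
Yearly total = $11,323.92

$11,323.92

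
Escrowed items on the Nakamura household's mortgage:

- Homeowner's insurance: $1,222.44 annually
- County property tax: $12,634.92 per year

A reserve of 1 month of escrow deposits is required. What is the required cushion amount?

$1,154.78

Homeowner's insurance — $1,222.44
County property tax — $12,634.92
Annual escrow total = $1,222.44 + $12,634.92 = $13,857.36
Per month = $13,857.36 / 12 = $1,154.78
Reserve = 1 × $1,154.78 = $1,154.78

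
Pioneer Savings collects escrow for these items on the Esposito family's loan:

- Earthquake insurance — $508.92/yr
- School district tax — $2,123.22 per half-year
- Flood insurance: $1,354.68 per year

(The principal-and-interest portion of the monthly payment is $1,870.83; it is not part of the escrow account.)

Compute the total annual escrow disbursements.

Earthquake insurance: $508.92 annually
School district tax: $2,123.22 × 2 = $4,246.44 annually
Flood insurance: $1,354.68 annually
Yearly total = $6,110.04

$6,110.04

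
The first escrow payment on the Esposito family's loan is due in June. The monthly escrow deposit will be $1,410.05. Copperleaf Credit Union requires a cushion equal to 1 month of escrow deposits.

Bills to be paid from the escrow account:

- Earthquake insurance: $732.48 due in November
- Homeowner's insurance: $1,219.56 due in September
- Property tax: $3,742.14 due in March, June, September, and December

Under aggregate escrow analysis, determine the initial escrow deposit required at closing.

Cushion = 1 × $1,410.05 = $1,410.05
Trial balance (start $0, +$1,410.05 each month, − disbursements):
  Jun: +$1,410.05 − $3,742.14 → -$2,332.09
  Jul: +$1,410.05 → -$922.04
  Aug: +$1,410.05 → $488.01
  Sep: +$1,410.05 − $4,961.70 → -$3,063.64
  Oct: +$1,410.05 → -$1,653.59
  Nov: +$1,410.05 − $732.48 → -$976.02
  Dec: +$1,410.05 − $3,742.14 → -$3,308.11
  Jan: +$1,410.05 → -$1,898.06
  Feb: +$1,410.05 → -$488.01
  Mar: +$1,410.05 − $3,742.14 → -$2,820.10
  Apr: +$1,410.05 → -$1,410.05
  May: +$1,410.05 → $0.00
Lowest trial balance = -$3,308.11 (Dec)
Initial deposit = cushion − low point = $1,410.05 − (-$3,308.11) = $4,718.16

$4,718.16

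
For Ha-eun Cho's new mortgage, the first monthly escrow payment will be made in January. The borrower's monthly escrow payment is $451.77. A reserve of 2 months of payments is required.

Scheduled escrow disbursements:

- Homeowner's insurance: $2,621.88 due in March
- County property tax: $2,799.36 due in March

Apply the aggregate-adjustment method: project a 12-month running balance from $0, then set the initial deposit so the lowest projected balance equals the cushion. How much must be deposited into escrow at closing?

$4,969.47

Cushion = 2 × $451.77 = $903.54
Trial balance (start $0, +$451.77 each month, − disbursements):
  Jan: +$451.77 → $451.77
  Feb: +$451.77 → $903.54
  Mar: +$451.77 − $5,421.24 → -$4,065.93
  Apr: +$451.77 → -$3,614.16
  May: +$451.77 → -$3,162.39
  Jun: +$451.77 → -$2,710.62
  Jul: +$451.77 → -$2,258.85
  Aug: +$451.77 → -$1,807.08
  Sep: +$451.77 → -$1,355.31
  Oct: +$451.77 → -$903.54
  Nov: +$451.77 → -$451.77
  Dec: +$451.77 → $0.00
Lowest trial balance = -$4,065.93 (Mar)
Initial deposit = cushion − low point = $903.54 − (-$4,065.93) = $4,969.47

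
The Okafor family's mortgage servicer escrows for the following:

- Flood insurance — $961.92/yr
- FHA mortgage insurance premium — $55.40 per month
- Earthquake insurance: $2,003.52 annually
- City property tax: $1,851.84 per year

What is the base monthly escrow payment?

$456.84

Flood insurance = $961.92
FHA mortgage insurance premium = $55.40 × 12 = $664.80
Earthquake insurance = $2,003.52
City property tax = $1,851.84
Total annual escrow = $961.92 + $664.80 + $2,003.52 + $1,851.84 = $5,482.08
Base monthly escrow = $5,482.08 / 12 = $456.84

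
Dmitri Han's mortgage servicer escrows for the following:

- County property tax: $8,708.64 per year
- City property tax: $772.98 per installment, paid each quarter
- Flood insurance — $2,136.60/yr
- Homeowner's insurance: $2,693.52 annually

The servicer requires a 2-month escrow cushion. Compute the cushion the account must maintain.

$2,771.78

County property tax — $8,708.64 per year
City property tax — $772.98 × 4 = $3,091.92 per year
Flood insurance — $2,136.60 per year
Homeowner's insurance — $2,693.52 per year
Yearly total = $8,708.64 + $3,091.92 + $2,136.60 + $2,693.52 = $16,630.68
Base monthly escrow = $16,630.68 ÷ 12 = $1,385.89
Reserve = 2 × $1,385.89 = $2,771.78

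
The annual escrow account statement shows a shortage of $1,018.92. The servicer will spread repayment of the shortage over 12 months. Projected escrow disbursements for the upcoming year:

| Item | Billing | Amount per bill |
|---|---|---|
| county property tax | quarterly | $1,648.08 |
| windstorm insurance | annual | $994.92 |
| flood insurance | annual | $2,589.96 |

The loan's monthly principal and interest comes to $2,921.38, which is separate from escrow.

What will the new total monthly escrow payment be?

$933.01

County property tax = $1,648.08 × 4 = $6,592.32/yr
Windstorm insurance = $994.92/yr
Flood insurance = $2,589.96/yr
Annual escrow total = $10,177.20
Monthly escrow = $10,177.20 / 12 = $848.10
Shortage per month = $1,018.92 ÷ 12 = $84.91
New monthly escrow = $848.10 + $84.91 = $933.01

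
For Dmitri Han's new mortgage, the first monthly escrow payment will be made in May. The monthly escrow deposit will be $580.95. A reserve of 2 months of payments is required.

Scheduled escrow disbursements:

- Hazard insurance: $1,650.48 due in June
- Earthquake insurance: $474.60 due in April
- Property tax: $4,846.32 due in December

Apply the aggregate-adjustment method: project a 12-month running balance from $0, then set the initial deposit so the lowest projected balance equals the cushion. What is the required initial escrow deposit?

Cushion = 2 × $580.95 = $1,161.90
Trial balance (start $0, +$580.95 each month, − disbursements):
  May: +$580.95 → $580.95
  Jun: +$580.95 − $1,650.48 → -$488.58
  Jul: +$580.95 → $92.37
  Aug: +$580.95 → $673.32
  Sep: +$580.95 → $1,254.27
  Oct: +$580.95 → $1,835.22
  Nov: +$580.95 → $2,416.17
  Dec: +$580.95 − $4,846.32 → -$1,849.20
  Jan: +$580.95 → -$1,268.25
  Feb: +$580.95 → -$687.30
  Mar: +$580.95 → -$106.35
  Apr: +$580.95 − $474.60 → $0.00
Lowest trial balance = -$1,849.20 (Dec)
Initial deposit = cushion − low point = $1,161.90 − (-$1,849.20) = $3,011.10

$3,011.10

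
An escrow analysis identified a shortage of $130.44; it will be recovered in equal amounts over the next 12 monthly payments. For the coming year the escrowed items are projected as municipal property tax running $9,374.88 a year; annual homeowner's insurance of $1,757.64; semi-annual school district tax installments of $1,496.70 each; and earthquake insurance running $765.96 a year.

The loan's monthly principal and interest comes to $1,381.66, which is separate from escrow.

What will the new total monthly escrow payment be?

$1,251.86

Municipal property tax: $9,374.88
Homeowner's insurance: $1,757.64
School district tax: $1,496.70 × 2 = $2,993.40
Earthquake insurance: $765.96
Total per year = $9,374.88 + $1,757.64 + $2,993.40 + $765.96 = $14,891.88
Base monthly escrow = $14,891.88 / 12 = $1,240.99
Shortage per month = $130.44 ÷ 12 = $10.87
New monthly escrow = $1,240.99 + $10.87 = $1,251.86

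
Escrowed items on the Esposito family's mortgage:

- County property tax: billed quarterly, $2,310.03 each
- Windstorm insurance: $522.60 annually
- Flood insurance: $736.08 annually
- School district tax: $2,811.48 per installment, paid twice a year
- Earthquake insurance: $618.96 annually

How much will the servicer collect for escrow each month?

$1,395.06

County property tax = $2,310.03 × 4 = $9,240.12/yr
Windstorm insurance = $522.60/yr
Flood insurance = $736.08/yr
School district tax = $2,811.48 × 2 = $5,622.96/yr
Earthquake insurance = $618.96/yr
Annual escrow total = $16,740.72
Per month = $16,740.72 / 12 = $1,395.06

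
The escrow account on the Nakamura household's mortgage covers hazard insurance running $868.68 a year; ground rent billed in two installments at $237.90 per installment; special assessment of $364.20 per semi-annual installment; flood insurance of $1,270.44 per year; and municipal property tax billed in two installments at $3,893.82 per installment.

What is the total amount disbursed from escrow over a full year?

Hazard insurance: $868.68/yr
Ground rent: $237.90 × 2 = $475.80/yr
Special assessment: $364.20 × 2 = $728.40/yr
Flood insurance: $1,270.44/yr
Municipal property tax: $3,893.82 × 2 = $7,787.64/yr
Total per year = $11,130.96

$11,130.96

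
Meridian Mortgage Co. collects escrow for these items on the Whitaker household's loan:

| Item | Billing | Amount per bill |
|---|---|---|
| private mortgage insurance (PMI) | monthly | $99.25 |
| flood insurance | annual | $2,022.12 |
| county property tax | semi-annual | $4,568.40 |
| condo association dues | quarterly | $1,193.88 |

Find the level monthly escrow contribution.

$1,427.12

Private mortgage insurance (PMI): $99.25 × 12 = $1,191.00/yr
Flood insurance: $2,022.12/yr
County property tax: $4,568.40 × 2 = $9,136.80/yr
Condo association dues: $1,193.88 × 4 = $4,775.52/yr
Combined annual = $1,191.00 + $2,022.12 + $9,136.80 + $4,775.52 = $17,125.44
Base monthly escrow = $17,125.44 ÷ 12 = $1,427.12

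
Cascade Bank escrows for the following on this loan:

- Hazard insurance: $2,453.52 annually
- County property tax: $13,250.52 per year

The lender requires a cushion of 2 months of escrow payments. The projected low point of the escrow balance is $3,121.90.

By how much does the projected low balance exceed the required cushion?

$504.56

Hazard insurance = $2,453.52
County property tax = $13,250.52
Total per year = $2,453.52 + $13,250.52 = $15,704.04
Per month = $15,704.04 ÷ 12 = $1,308.67
Required cushion = 2 × $1,308.67 = $2,617.34
Surplus = $3,121.90 − $2,617.34 = $504.56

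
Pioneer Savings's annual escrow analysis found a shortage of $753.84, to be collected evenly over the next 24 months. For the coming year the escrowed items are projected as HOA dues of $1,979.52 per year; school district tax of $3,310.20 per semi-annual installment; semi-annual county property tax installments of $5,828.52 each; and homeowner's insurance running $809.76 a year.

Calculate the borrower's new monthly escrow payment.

HOA dues = $1,979.52 per year
School district tax = $3,310.20 × 2 = $6,620.40 per year
County property tax = $5,828.52 × 2 = $11,657.04 per year
Homeowner's insurance = $809.76 per year
Annual escrow total = $1,979.52 + $6,620.40 + $11,657.04 + $809.76 = $21,066.72
Monthly escrow = $21,066.72 / 12 = $1,755.56
Shortage per month = $753.84 ÷ 24 = $31.41
Adjusted monthly = $1,755.56 + $31.41 = $1,786.97

$1,786.97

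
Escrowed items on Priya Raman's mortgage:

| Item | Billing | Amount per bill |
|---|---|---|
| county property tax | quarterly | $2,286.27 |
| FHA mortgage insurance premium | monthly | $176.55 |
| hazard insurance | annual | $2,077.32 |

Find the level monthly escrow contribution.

$1,111.75

County property tax = $2,286.27 × 4 = $9,145.08 annually
FHA mortgage insurance premium = $176.55 × 12 = $2,118.60 annually
Hazard insurance = $2,077.32 annually
Total annual escrow = $9,145.08 + $2,118.60 + $2,077.32 = $13,341.00
Monthly = $13,341.00 ÷ 12 = $1,111.75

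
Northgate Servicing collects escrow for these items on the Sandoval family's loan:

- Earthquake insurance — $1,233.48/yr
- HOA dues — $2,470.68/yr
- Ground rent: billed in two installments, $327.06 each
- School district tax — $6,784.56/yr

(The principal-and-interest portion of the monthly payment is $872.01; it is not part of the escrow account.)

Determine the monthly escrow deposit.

$928.57

Earthquake insurance — $1,233.48 annually
HOA dues — $2,470.68 annually
Ground rent — $327.06 × 2 = $654.12 annually
School district tax — $6,784.56 annually
Combined annual = $11,142.84
Base monthly escrow = $11,142.84 ÷ 12 = $928.57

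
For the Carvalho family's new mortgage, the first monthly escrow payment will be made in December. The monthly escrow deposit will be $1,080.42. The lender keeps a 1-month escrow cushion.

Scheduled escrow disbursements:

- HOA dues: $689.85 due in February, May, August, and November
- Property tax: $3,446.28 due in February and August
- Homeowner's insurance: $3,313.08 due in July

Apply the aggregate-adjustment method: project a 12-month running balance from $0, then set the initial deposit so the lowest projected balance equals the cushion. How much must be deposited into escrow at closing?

Cushion = 1 × $1,080.42 = $1,080.42
Trial balance (start $0, +$1,080.42 each month, − disbursements):
  Dec: +$1,080.42 → $1,080.42
  Jan: +$1,080.42 → $2,160.84
  Feb: +$1,080.42 − $4,136.13 → -$894.87
  Mar: +$1,080.42 → $185.55
  Apr: +$1,080.42 → $1,265.97
  May: +$1,080.42 − $689.85 → $1,656.54
  Jun: +$1,080.42 → $2,736.96
  Jul: +$1,080.42 − $3,313.08 → $504.30
  Aug: +$1,080.42 − $4,136.13 → -$2,551.41
  Sep: +$1,080.42 → -$1,470.99
  Oct: +$1,080.42 → -$390.57
  Nov: +$1,080.42 − $689.85 → $0.00
Lowest trial balance = -$2,551.41 (Aug)
Initial deposit = cushion − low point = $1,080.42 − (-$2,551.41) = $3,631.83

$3,631.83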